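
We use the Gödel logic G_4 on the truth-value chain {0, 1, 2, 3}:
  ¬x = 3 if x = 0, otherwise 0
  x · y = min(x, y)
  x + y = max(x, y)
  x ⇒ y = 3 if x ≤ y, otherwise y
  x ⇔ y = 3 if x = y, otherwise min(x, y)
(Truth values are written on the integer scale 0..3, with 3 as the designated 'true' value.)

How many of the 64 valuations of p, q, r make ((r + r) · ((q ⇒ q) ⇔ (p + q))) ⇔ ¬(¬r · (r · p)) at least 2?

value 3: 7 assignments (counts)
value 2: 17 assignments (counts)
value 1: 21 assignments
value 0: 19 assignments
So 24 of the 64 assignments meet the threshold.

24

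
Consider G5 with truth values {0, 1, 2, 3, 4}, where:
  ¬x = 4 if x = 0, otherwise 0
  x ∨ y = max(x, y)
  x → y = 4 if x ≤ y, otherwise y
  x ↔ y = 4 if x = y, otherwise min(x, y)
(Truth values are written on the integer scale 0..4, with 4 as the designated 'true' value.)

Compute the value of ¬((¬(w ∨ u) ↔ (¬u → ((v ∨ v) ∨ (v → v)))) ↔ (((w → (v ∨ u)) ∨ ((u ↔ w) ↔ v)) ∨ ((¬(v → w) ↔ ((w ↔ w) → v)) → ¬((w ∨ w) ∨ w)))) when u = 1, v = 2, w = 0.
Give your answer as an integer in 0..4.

w ∨ u = 0 ∨ 1 = 1
¬(w ∨ u) = ¬1 = 0
¬u = ¬1 = 0
v ∨ v = 2 ∨ 2 = 2
v → v = 2 → 2 = 4
(v ∨ v) ∨ (v → v) = 2 ∨ 4 = 4
¬u → ((v ∨ v) ∨ (v → v)) = 0 → 4 = 4
¬(w ∨ u) ↔ (¬u → ((v ∨ v) ∨ (v → v))) = 0 ↔ 4 = 0
v ∨ u = 2 ∨ 1 = 2
w → (v ∨ u) = 0 → 2 = 4
u ↔ w = 1 ↔ 0 = 0
(u ↔ w) ↔ v = 0 ↔ 2 = 0
(w → (v ∨ u)) ∨ ((u ↔ w) ↔ v) = 4 ∨ 0 = 4
v → w = 2 → 0 = 0
¬(v → w) = ¬0 = 4
w ↔ w = 0 ↔ 0 = 4
(w ↔ w) → v = 4 → 2 = 2
¬(v → w) ↔ ((w ↔ w) → v) = 4 ↔ 2 = 2
w ∨ w = 0 ∨ 0 = 0
(w ∨ w) ∨ w = 0 ∨ 0 = 0
¬((w ∨ w) ∨ w) = ¬0 = 4
(¬(v → w) ↔ ((w ↔ w) → v)) → ¬((w ∨ w) ∨ w) = 2 → 4 = 4
((w → (v ∨ u)) ∨ ((u ↔ w) ↔ v)) ∨ ((¬(v → w) ↔ ((w ↔ w) → v)) → ¬((w ∨ w) ∨ w)) = 4 ∨ 4 = 4
(¬(w ∨ u) ↔ (¬u → ((v ∨ v) ∨ (v → v)))) ↔ (((w → (v ∨ u)) ∨ ((u ↔ w) ↔ v)) ∨ ((¬(v → w) ↔ ((w ↔ w) → v)) → ¬((w ∨ w) ∨ w))) = 0 ↔ 4 = 0
¬((¬(w ∨ u) ↔ (¬u → ((v ∨ v) ∨ (v → v)))) ↔ (((w → (v ∨ u)) ∨ ((u ↔ w) ↔ v)) ∨ ((¬(v → w) ↔ ((w ↔ w) → v)) → ¬((w ∨ w) ∨ w)))) = ¬0 = 4

4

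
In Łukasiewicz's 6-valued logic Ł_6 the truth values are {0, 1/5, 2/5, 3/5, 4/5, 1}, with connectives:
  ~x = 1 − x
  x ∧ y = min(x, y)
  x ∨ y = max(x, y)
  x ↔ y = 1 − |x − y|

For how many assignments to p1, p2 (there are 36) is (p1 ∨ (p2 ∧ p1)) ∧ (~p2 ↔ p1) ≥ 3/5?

12

value 1: 1 assignment (counts)
value 4/5: 4 assignments (counts)
value 3/5: 7 assignments (counts)
value 2/5: 9 assignments
value 1/5: 8 assignments
value 0: 7 assignments
So 12 of the 36 assignments meet the threshold.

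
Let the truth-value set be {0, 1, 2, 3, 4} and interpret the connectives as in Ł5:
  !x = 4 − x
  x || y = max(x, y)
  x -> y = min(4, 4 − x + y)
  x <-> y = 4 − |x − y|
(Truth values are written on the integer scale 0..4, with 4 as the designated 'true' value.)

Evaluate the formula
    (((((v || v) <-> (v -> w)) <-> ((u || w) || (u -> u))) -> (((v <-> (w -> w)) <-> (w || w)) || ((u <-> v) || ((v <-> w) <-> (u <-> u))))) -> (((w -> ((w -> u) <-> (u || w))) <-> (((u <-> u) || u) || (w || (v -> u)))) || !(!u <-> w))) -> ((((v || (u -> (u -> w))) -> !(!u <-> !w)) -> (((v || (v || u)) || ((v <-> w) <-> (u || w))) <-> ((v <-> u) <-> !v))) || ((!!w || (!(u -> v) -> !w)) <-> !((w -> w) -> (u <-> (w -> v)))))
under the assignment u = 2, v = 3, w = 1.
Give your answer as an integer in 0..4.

4

v || v = 3 || 3 = 3
v -> w = 3 -> 1 = 2
(v || v) <-> (v -> w) = 3 <-> 2 = 3
u || w = 2 || 1 = 2
u -> u = 2 -> 2 = 4
(u || w) || (u -> u) = 2 || 4 = 4
((v || v) <-> (v -> w)) <-> ((u || w) || (u -> u)) = 3 <-> 4 = 3
w -> w = 1 -> 1 = 4
v <-> (w -> w) = 3 <-> 4 = 3
w || w = 1 || 1 = 1
(v <-> (w -> w)) <-> (w || w) = 3 <-> 1 = 2
u <-> v = 2 <-> 3 = 3
v <-> w = 3 <-> 1 = 2
u <-> u = 2 <-> 2 = 4
(v <-> w) <-> (u <-> u) = 2 <-> 4 = 2
(u <-> v) || ((v <-> w) <-> (u <-> u)) = 3 || 2 = 3
((v <-> (w -> w)) <-> (w || w)) || ((u <-> v) || ((v <-> w) <-> (u <-> u))) = 2 || 3 = 3
(((v || v) <-> (v -> w)) <-> ((u || w) || (u -> u))) -> (((v <-> (w -> w)) <-> (w || w)) || ((u <-> v) || ((v <-> w) <-> (u <-> u)))) = 3 -> 3 = 4
w -> u = 1 -> 2 = 4
u || w = 2 || 1 = 2
(w -> u) <-> (u || w) = 4 <-> 2 = 2
w -> ((w -> u) <-> (u || w)) = 1 -> 2 = 4
u <-> u = 2 <-> 2 = 4
(u <-> u) || u = 4 || 2 = 4
v -> u = 3 -> 2 = 3
w || (v -> u) = 1 || 3 = 3
((u <-> u) || u) || (w || (v -> u)) = 4 || 3 = 4
(w -> ((w -> u) <-> (u || w))) <-> (((u <-> u) || u) || (w || (v -> u))) = 4 <-> 4 = 4
!u = !2 = 2
!u <-> w = 2 <-> 1 = 3
!(!u <-> w) = !3 = 1
((w -> ((w -> u) <-> (u || w))) <-> (((u <-> u) || u) || (w || (v -> u)))) || !(!u <-> w) = 4 || 1 = 4
((((v || v) <-> (v -> w)) <-> ((u || w) || (u -> u))) -> (((v <-> (w -> w)) <-> (w || w)) || ((u <-> v) || ((v <-> w) <-> (u <-> u))))) -> (((w -> ((w -> u) <-> (u || w))) <-> (((u <-> u) || u) || (w || (v -> u)))) || !(!u <-> w)) = 4 -> 4 = 4
u -> w = 2 -> 1 = 3
u -> (u -> w) = 2 -> 3 = 4
v || (u -> (u -> w)) = 3 || 4 = 4
!u = !2 = 2
!w = !1 = 3
!u <-> !w = 2 <-> 3 = 3
!(!u <-> !w) = !3 = 1
(v || (u -> (u -> w))) -> !(!u <-> !w) = 4 -> 1 = 1
v || u = 3 || 2 = 3
v || (v || u) = 3 || 3 = 3
v <-> w = 3 <-> 1 = 2
u || w = 2 || 1 = 2
(v <-> w) <-> (u || w) = 2 <-> 2 = 4
(v || (v || u)) || ((v <-> w) <-> (u || w)) = 3 || 4 = 4
v <-> u = 3 <-> 2 = 3
!v = !3 = 1
(v <-> u) <-> !v = 3 <-> 1 = 2
((v || (v || u)) || ((v <-> w) <-> (u || w))) <-> ((v <-> u) <-> !v) = 4 <-> 2 = 2
((v || (u -> (u -> w))) -> !(!u <-> !w)) -> (((v || (v || u)) || ((v <-> w) <-> (u || w))) <-> ((v <-> u) <-> !v)) = 1 -> 2 = 4
!w = !1 = 3
!!w = !3 = 1
u -> v = 2 -> 3 = 4
!(u -> v) = !4 = 0
!w = !1 = 3
!(u -> v) -> !w = 0 -> 3 = 4
!!w || (!(u -> v) -> !w) = 1 || 4 = 4
w -> w = 1 -> 1 = 4
w -> v = 1 -> 3 = 4
u <-> (w -> v) = 2 <-> 4 = 2
(w -> w) -> (u <-> (w -> v)) = 4 -> 2 = 2
!((w -> w) -> (u <-> (w -> v))) = !2 = 2
(!!w || (!(u -> v) -> !w)) <-> !((w -> w) -> (u <-> (w -> v))) = 4 <-> 2 = 2
(((v || (u -> (u -> w))) -> !(!u <-> !w)) -> (((v || (v || u)) || ((v <-> w) <-> (u || w))) <-> ((v <-> u) <-> !v))) || ((!!w || (!(u -> v) -> !w)) <-> !((w -> w) -> (u <-> (w -> v)))) = 4 || 2 = 4
(((((v || v) <-> (v -> w)) <-> ((u || w) || (u -> u))) -> (((v <-> (w -> w)) <-> (w || w)) || ((u <-> v) || ((v <-> w) <-> (u <-> u))))) -> (((w -> ((w -> u) <-> (u || w))) <-> (((u <-> u) || u) || (w || (v -> u)))) || !(!u <-> w))) -> ((((v || (u -> (u -> w))) -> !(!u <-> !w)) -> (((v || (v || u)) || ((v <-> w) <-> (u || w))) <-> ((v <-> u) <-> !v))) || ((!!w || (!(u -> v) -> !w)) <-> !((w -> w) -> (u <-> (w -> v))))) = 4 -> 4 = 4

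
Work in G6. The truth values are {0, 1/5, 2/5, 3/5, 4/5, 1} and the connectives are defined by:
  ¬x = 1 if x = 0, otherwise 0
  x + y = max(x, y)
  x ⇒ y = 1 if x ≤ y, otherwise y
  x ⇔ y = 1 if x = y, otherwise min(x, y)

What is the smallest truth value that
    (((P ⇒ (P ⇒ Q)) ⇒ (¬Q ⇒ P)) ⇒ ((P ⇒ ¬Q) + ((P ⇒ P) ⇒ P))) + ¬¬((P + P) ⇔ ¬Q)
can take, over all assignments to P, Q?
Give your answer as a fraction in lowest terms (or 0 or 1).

Take P = 1/5, Q = 1/5:
P ⇒ Q = 1/5 ⇒ 1/5 = 1
P ⇒ (P ⇒ Q) = 1/5 ⇒ 1 = 1
¬Q = ¬1/5 = 0
¬Q ⇒ P = 0 ⇒ 1/5 = 1
(P ⇒ (P ⇒ Q)) ⇒ (¬Q ⇒ P) = 1 ⇒ 1 = 1
¬Q = ¬1/5 = 0
P ⇒ ¬Q = 1/5 ⇒ 0 = 0
P ⇒ P = 1/5 ⇒ 1/5 = 1
(P ⇒ P) ⇒ P = 1 ⇒ 1/5 = 1/5
(P ⇒ ¬Q) + ((P ⇒ P) ⇒ P) = 0 + 1/5 = 1/5
((P ⇒ (P ⇒ Q)) ⇒ (¬Q ⇒ P)) ⇒ ((P ⇒ ¬Q) + ((P ⇒ P) ⇒ P)) = 1 ⇒ 1/5 = 1/5
P + P = 1/5 + 1/5 = 1/5
¬Q = ¬1/5 = 0
(P + P) ⇔ ¬Q = 1/5 ⇔ 0 = 0
¬((P + P) ⇔ ¬Q) = ¬0 = 1
¬¬((P + P) ⇔ ¬Q) = ¬1 = 0
(((P ⇒ (P ⇒ Q)) ⇒ (¬Q ⇒ P)) ⇒ ((P ⇒ ¬Q) + ((P ⇒ P) ⇒ P))) + ¬¬((P + P) ⇔ ¬Q) = 1/5 + 0 = 1/5
No assignment yields a value below 1/5, so this is the minimum.

1/5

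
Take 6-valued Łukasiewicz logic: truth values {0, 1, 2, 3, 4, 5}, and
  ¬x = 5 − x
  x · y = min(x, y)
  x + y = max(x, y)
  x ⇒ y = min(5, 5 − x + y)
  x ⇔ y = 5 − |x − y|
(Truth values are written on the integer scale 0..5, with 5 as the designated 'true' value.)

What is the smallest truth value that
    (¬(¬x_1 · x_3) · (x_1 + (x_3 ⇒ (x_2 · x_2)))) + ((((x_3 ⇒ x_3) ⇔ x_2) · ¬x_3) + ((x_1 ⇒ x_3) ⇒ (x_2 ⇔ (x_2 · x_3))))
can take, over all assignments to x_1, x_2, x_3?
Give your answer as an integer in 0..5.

Take x_1 = 0, x_2 = 4, x_3 = 2:
¬x_1 = ¬0 = 5
¬x_1 · x_3 = 5 · 2 = 2
¬(¬x_1 · x_3) = ¬2 = 3
x_2 · x_2 = 4 · 4 = 4
x_3 ⇒ (x_2 · x_2) = 2 ⇒ 4 = 5
x_1 + (x_3 ⇒ (x_2 · x_2)) = 0 + 5 = 5
¬(¬x_1 · x_3) · (x_1 + (x_3 ⇒ (x_2 · x_2))) = 3 · 5 = 3
x_3 ⇒ x_3 = 2 ⇒ 2 = 5
(x_3 ⇒ x_3) ⇔ x_2 = 5 ⇔ 4 = 4
¬x_3 = ¬2 = 3
((x_3 ⇒ x_3) ⇔ x_2) · ¬x_3 = 4 · 3 = 3
x_1 ⇒ x_3 = 0 ⇒ 2 = 5
x_2 · x_3 = 4 · 2 = 2
x_2 ⇔ (x_2 · x_3) = 4 ⇔ 2 = 3
(x_1 ⇒ x_3) ⇒ (x_2 ⇔ (x_2 · x_3)) = 5 ⇒ 3 = 3
(((x_3 ⇒ x_3) ⇔ x_2) · ¬x_3) + ((x_1 ⇒ x_3) ⇒ (x_2 ⇔ (x_2 · x_3))) = 3 + 3 = 3
(¬(¬x_1 · x_3) · (x_1 + (x_3 ⇒ (x_2 · x_2)))) + ((((x_3 ⇒ x_3) ⇔ x_2) · ¬x_3) + ((x_1 ⇒ x_3) ⇒ (x_2 ⇔ (x_2 · x_3)))) = 3 + 3 = 3
No assignment yields a value below 3, so this is the minimum.

3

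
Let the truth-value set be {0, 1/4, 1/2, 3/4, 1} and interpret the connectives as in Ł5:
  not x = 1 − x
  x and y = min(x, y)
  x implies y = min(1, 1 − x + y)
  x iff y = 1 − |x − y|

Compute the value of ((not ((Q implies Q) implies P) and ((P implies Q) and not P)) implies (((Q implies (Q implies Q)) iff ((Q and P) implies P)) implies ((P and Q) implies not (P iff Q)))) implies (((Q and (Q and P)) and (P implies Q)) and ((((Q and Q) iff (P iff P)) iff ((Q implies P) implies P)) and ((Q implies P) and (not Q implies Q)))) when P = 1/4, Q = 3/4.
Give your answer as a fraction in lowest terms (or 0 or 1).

Q implies Q = 3/4 implies 3/4 = 1
(Q implies Q) implies P = 1 implies 1/4 = 1/4
not ((Q implies Q) implies P) = not 1/4 = 3/4
P implies Q = 1/4 implies 3/4 = 1
not P = not 1/4 = 3/4
(P implies Q) and not P = 1 and 3/4 = 3/4
not ((Q implies Q) implies P) and ((P implies Q) and not P) = 3/4 and 3/4 = 3/4
Q implies Q = 3/4 implies 3/4 = 1
Q implies (Q implies Q) = 3/4 implies 1 = 1
Q and P = 3/4 and 1/4 = 1/4
(Q and P) implies P = 1/4 implies 1/4 = 1
(Q implies (Q implies Q)) iff ((Q and P) implies P) = 1 iff 1 = 1
P and Q = 1/4 and 3/4 = 1/4
P iff Q = 1/4 iff 3/4 = 1/2
not (P iff Q) = not 1/2 = 1/2
(P and Q) implies not (P iff Q) = 1/4 implies 1/2 = 1
((Q implies (Q implies Q)) iff ((Q and P) implies P)) implies ((P and Q) implies not (P iff Q)) = 1 implies 1 = 1
(not ((Q implies Q) implies P) and ((P implies Q) and not P)) implies (((Q implies (Q implies Q)) iff ((Q and P) implies P)) implies ((P and Q) implies not (P iff Q))) = 3/4 implies 1 = 1
Q and P = 3/4 and 1/4 = 1/4
Q and (Q and P) = 3/4 and 1/4 = 1/4
P implies Q = 1/4 implies 3/4 = 1
(Q and (Q and P)) and (P implies Q) = 1/4 and 1 = 1/4
Q and Q = 3/4 and 3/4 = 3/4
P iff P = 1/4 iff 1/4 = 1
(Q and Q) iff (P iff P) = 3/4 iff 1 = 3/4
Q implies P = 3/4 implies 1/4 = 1/2
(Q implies P) implies P = 1/2 implies 1/4 = 3/4
((Q and Q) iff (P iff P)) iff ((Q implies P) implies P) = 3/4 iff 3/4 = 1
Q implies P = 3/4 implies 1/4 = 1/2
not Q = not 3/4 = 1/4
not Q implies Q = 1/4 implies 3/4 = 1
(Q implies P) and (not Q implies Q) = 1/2 and 1 = 1/2
(((Q and Q) iff (P iff P)) iff ((Q implies P) implies P)) and ((Q implies P) and (not Q implies Q)) = 1 and 1/2 = 1/2
((Q and (Q and P)) and (P implies Q)) and ((((Q and Q) iff (P iff P)) iff ((Q implies P) implies P)) and ((Q implies P) and (not Q implies Q))) = 1/4 and 1/2 = 1/4
((not ((Q implies Q) implies P) and ((P implies Q) and not P)) implies (((Q implies (Q implies Q)) iff ((Q and P) implies P)) implies ((P and Q) implies not (P iff Q)))) implies (((Q and (Q and P)) and (P implies Q)) and ((((Q and Q) iff (P iff P)) iff ((Q implies P) implies P)) and ((Q implies P) and (not Q implies Q)))) = 1 implies 1/4 = 1/4

1/4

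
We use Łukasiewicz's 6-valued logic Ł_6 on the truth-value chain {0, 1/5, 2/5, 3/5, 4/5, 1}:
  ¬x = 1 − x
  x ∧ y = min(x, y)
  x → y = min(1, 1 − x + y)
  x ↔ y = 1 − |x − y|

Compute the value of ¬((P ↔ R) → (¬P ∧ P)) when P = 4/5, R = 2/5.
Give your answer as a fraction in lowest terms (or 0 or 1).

P ↔ R = 4/5 ↔ 2/5 = 3/5
¬P = ¬4/5 = 1/5
¬P ∧ P = 1/5 ∧ 4/5 = 1/5
(P ↔ R) → (¬P ∧ P) = 3/5 → 1/5 = 3/5
¬((P ↔ R) → (¬P ∧ P)) = ¬3/5 = 2/5

2/5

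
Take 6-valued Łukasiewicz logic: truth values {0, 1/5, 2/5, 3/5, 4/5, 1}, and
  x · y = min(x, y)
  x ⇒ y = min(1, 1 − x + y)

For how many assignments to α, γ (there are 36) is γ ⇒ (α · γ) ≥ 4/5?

26

value 1: 21 assignments (counts)
value 4/5: 5 assignments (counts)
value 3/5: 4 assignments
value 2/5: 3 assignments
value 1/5: 2 assignments
value 0: 1 assignment
So 26 of the 36 assignments meet the threshold.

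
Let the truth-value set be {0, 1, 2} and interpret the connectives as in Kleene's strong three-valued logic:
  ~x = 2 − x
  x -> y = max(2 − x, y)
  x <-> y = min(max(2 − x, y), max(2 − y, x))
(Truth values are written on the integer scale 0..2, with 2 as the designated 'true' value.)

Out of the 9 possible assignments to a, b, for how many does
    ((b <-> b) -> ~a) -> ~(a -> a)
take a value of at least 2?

2

a = 0, b = 0 ↦ 0  <
a = 0, b = 1 ↦ 0  <
a = 0, b = 2 ↦ 0  <
a = 1, b = 0 ↦ 1  <
a = 1, b = 1 ↦ 1  <
a = 1, b = 2 ↦ 1  <
a = 2, b = 0 ↦ 2  ≥
a = 2, b = 1 ↦ 1  <
a = 2, b = 2 ↦ 2  ≥
So 2 of the 9 assignments meet the threshold.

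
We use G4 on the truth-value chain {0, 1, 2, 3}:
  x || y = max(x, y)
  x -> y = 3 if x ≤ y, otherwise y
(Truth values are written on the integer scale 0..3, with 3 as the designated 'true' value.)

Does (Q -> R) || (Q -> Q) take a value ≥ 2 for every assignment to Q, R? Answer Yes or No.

Yes

Q = 0, R = 0 ↦ 3
Q = 0, R = 1 ↦ 3
Q = 0, R = 2 ↦ 3
Q = 0, R = 3 ↦ 3
Q = 1, R = 0 ↦ 3
Q = 1, R = 1 ↦ 3
Q = 1, R = 2 ↦ 3
Q = 1, R = 3 ↦ 3
Q = 2, R = 0 ↦ 3
Q = 2, R = 1 ↦ 3
Q = 2, R = 2 ↦ 3
Q = 2, R = 3 ↦ 3
Q = 3, R = 0 ↦ 3
Q = 3, R = 1 ↦ 3
Q = 3, R = 2 ↦ 3
Q = 3, R = 3 ↦ 3
Every assignment gives a value ≥ 2.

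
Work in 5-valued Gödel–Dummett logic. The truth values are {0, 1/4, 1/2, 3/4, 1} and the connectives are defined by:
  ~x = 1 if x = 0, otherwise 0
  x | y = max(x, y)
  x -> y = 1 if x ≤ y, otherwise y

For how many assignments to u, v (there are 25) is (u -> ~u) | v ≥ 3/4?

13

value 1: 9 assignments (counts)
value 3/4: 4 assignments (counts)
value 1/2: 4 assignments
value 1/4: 4 assignments
value 0: 4 assignments
So 13 of the 25 assignments meet the threshold.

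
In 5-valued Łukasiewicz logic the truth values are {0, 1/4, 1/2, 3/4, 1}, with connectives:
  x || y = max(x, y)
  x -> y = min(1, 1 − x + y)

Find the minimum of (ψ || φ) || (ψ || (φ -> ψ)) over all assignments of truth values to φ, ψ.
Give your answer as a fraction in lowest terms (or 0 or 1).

1/2

Take φ = 1/2, ψ = 0:
ψ || φ = 0 || 1/2 = 1/2
φ -> ψ = 1/2 -> 0 = 1/2
ψ || (φ -> ψ) = 0 || 1/2 = 1/2
(ψ || φ) || (ψ || (φ -> ψ)) = 1/2 || 1/2 = 1/2
No assignment yields a value below 1/2, so this is the minimum.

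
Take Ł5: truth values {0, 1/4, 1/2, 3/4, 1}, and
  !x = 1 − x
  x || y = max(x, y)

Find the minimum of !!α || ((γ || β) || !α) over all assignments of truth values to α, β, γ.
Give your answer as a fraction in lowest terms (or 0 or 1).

Take α = 1/2, β = 0, γ = 0:
!α = !1/2 = 1/2
!!α = !1/2 = 1/2
γ || β = 0 || 0 = 0
!α = !1/2 = 1/2
(γ || β) || !α = 0 || 1/2 = 1/2
!!α || ((γ || β) || !α) = 1/2 || 1/2 = 1/2
No assignment yields a value below 1/2, so this is the minimum.

1/2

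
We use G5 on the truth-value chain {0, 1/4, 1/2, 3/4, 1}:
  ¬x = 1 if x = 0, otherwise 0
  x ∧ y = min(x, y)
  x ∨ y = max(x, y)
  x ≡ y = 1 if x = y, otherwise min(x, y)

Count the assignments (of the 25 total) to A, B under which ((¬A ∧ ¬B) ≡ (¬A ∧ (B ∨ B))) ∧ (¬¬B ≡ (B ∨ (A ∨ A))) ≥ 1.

7

value 1: 7 assignments (counts)
value 3/4: 5 assignments
value 1/2: 3 assignments
value 1/4: 1 assignment
value 0: 9 assignments
So 7 of the 25 assignments meet the threshold.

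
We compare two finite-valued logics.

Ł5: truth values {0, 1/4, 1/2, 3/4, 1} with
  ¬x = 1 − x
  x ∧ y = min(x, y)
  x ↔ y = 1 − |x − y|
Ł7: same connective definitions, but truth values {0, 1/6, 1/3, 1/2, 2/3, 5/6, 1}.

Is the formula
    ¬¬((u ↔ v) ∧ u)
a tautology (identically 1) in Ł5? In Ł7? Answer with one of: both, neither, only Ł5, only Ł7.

In Ł5: at u = 0, v = 0 the value is 0 — not a tautology.
In Ł7: at u = 0, v = 0 the value is 0 — not a tautology.

neither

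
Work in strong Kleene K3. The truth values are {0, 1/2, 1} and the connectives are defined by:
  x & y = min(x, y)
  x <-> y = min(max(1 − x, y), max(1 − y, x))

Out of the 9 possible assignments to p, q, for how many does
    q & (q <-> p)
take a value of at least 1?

1

p = 0, q = 0 ↦ 0  <
p = 0, q = 1/2 ↦ 1/2  <
p = 0, q = 1 ↦ 0  <
p = 1/2, q = 0 ↦ 0  <
p = 1/2, q = 1/2 ↦ 1/2  <
p = 1/2, q = 1 ↦ 1/2  <
p = 1, q = 0 ↦ 0  <
p = 1, q = 1/2 ↦ 1/2  <
p = 1, q = 1 ↦ 1  ≥
So 1 of the 9 assignments meets the threshold.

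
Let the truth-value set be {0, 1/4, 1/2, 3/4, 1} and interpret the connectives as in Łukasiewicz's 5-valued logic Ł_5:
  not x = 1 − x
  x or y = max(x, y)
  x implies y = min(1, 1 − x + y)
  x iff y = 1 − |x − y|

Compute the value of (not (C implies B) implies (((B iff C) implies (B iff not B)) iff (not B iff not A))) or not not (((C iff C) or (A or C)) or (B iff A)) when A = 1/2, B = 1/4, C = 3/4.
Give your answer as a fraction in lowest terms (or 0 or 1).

C implies B = 3/4 implies 1/4 = 1/2
not (C implies B) = not 1/2 = 1/2
B iff C = 1/4 iff 3/4 = 1/2
not B = not 1/4 = 3/4
B iff not B = 1/4 iff 3/4 = 1/2
(B iff C) implies (B iff not B) = 1/2 implies 1/2 = 1
not B = not 1/4 = 3/4
not A = not 1/2 = 1/2
not B iff not A = 3/4 iff 1/2 = 3/4
((B iff C) implies (B iff not B)) iff (not B iff not A) = 1 iff 3/4 = 3/4
not (C implies B) implies (((B iff C) implies (B iff not B)) iff (not B iff not A)) = 1/2 implies 3/4 = 1
C iff C = 3/4 iff 3/4 = 1
A or C = 1/2 or 3/4 = 3/4
(C iff C) or (A or C) = 1 or 3/4 = 1
B iff A = 1/4 iff 1/2 = 3/4
((C iff C) or (A or C)) or (B iff A) = 1 or 3/4 = 1
not (((C iff C) or (A or C)) or (B iff A)) = not 1 = 0
not not (((C iff C) or (A or C)) or (B iff A)) = not 0 = 1
(not (C implies B) implies (((B iff C) implies (B iff not B)) iff (not B iff not A))) or not not (((C iff C) or (A or C)) or (B iff A)) = 1 or 1 = 1

1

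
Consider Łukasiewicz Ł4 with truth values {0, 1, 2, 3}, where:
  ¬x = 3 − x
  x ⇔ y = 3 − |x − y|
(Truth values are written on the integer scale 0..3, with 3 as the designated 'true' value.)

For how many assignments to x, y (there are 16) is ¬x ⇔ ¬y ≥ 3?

x = 0, y = 0 ↦ 3  ≥
x = 0, y = 1 ↦ 2  <
x = 0, y = 2 ↦ 1  <
x = 0, y = 3 ↦ 0  <
x = 1, y = 0 ↦ 2  <
x = 1, y = 1 ↦ 3  ≥
x = 1, y = 2 ↦ 2  <
x = 1, y = 3 ↦ 1  <
x = 2, y = 0 ↦ 1  <
x = 2, y = 1 ↦ 2  <
x = 2, y = 2 ↦ 3  ≥
x = 2, y = 3 ↦ 2  <
x = 3, y = 0 ↦ 0  <
x = 3, y = 1 ↦ 1  <
x = 3, y = 2 ↦ 2  <
x = 3, y = 3 ↦ 3  ≥
So 4 of the 16 assignments meet the threshold.

4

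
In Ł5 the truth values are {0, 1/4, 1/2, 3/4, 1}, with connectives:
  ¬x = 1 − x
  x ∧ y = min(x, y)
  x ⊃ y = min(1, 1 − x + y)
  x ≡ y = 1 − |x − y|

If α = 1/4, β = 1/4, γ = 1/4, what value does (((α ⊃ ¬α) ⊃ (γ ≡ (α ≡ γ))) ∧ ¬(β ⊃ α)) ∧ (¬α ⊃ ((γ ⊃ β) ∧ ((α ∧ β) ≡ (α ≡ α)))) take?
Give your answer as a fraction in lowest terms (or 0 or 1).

0

¬α = ¬1/4 = 3/4
α ⊃ ¬α = 1/4 ⊃ 3/4 = 1
α ≡ γ = 1/4 ≡ 1/4 = 1
γ ≡ (α ≡ γ) = 1/4 ≡ 1 = 1/4
(α ⊃ ¬α) ⊃ (γ ≡ (α ≡ γ)) = 1 ⊃ 1/4 = 1/4
β ⊃ α = 1/4 ⊃ 1/4 = 1
¬(β ⊃ α) = ¬1 = 0
((α ⊃ ¬α) ⊃ (γ ≡ (α ≡ γ))) ∧ ¬(β ⊃ α) = 1/4 ∧ 0 = 0
¬α = ¬1/4 = 3/4
γ ⊃ β = 1/4 ⊃ 1/4 = 1
α ∧ β = 1/4 ∧ 1/4 = 1/4
α ≡ α = 1/4 ≡ 1/4 = 1
(α ∧ β) ≡ (α ≡ α) = 1/4 ≡ 1 = 1/4
(γ ⊃ β) ∧ ((α ∧ β) ≡ (α ≡ α)) = 1 ∧ 1/4 = 1/4
¬α ⊃ ((γ ⊃ β) ∧ ((α ∧ β) ≡ (α ≡ α))) = 3/4 ⊃ 1/4 = 1/2
(((α ⊃ ¬α) ⊃ (γ ≡ (α ≡ γ))) ∧ ¬(β ⊃ α)) ∧ (¬α ⊃ ((γ ⊃ β) ∧ ((α ∧ β) ≡ (α ≡ α)))) = 0 ∧ 1/2 = 0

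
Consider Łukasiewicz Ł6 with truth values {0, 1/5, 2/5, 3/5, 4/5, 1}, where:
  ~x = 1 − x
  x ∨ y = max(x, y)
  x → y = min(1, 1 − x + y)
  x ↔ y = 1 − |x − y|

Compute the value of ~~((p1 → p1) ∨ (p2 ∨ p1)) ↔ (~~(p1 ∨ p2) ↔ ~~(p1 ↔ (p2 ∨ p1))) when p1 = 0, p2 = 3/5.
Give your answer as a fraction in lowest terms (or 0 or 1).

4/5

p1 → p1 = 0 → 0 = 1
p2 ∨ p1 = 3/5 ∨ 0 = 3/5
(p1 → p1) ∨ (p2 ∨ p1) = 1 ∨ 3/5 = 1
~((p1 → p1) ∨ (p2 ∨ p1)) = ~1 = 0
~~((p1 → p1) ∨ (p2 ∨ p1)) = ~0 = 1
p1 ∨ p2 = 0 ∨ 3/5 = 3/5
~(p1 ∨ p2) = ~3/5 = 2/5
~~(p1 ∨ p2) = ~2/5 = 3/5
p2 ∨ p1 = 3/5 ∨ 0 = 3/5
p1 ↔ (p2 ∨ p1) = 0 ↔ 3/5 = 2/5
~(p1 ↔ (p2 ∨ p1)) = ~2/5 = 3/5
~~(p1 ↔ (p2 ∨ p1)) = ~3/5 = 2/5
~~(p1 ∨ p2) ↔ ~~(p1 ↔ (p2 ∨ p1)) = 3/5 ↔ 2/5 = 4/5
~~((p1 → p1) ∨ (p2 ∨ p1)) ↔ (~~(p1 ∨ p2) ↔ ~~(p1 ↔ (p2 ∨ p1))) = 1 ↔ 4/5 = 4/5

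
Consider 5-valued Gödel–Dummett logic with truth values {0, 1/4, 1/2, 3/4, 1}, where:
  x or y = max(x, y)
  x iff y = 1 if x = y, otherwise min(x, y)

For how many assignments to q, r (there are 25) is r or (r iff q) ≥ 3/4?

value 1: 9 assignments (counts)
value 3/4: 4 assignments (counts)
value 1/2: 4 assignments
value 1/4: 4 assignments
value 0: 4 assignments
So 13 of the 25 assignments meet the threshold.

13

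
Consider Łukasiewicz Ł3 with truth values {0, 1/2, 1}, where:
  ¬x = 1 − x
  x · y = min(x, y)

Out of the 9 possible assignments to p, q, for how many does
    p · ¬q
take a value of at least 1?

1

p = 0, q = 0 ↦ 0  <
p = 0, q = 1/2 ↦ 0  <
p = 0, q = 1 ↦ 0  <
p = 1/2, q = 0 ↦ 1/2  <
p = 1/2, q = 1/2 ↦ 1/2  <
p = 1/2, q = 1 ↦ 0  <
p = 1, q = 0 ↦ 1  ≥
p = 1, q = 1/2 ↦ 1/2  <
p = 1, q = 1 ↦ 0  <
So 1 of the 9 assignments meets the threshold.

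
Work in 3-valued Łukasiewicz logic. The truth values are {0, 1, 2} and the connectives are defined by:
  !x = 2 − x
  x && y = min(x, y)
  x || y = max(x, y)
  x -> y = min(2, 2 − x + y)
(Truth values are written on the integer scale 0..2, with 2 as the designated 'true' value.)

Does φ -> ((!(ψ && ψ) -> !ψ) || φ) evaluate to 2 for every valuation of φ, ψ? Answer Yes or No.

Yes

φ = 0, ψ = 0 ↦ 2
φ = 0, ψ = 1 ↦ 2
φ = 0, ψ = 2 ↦ 2
φ = 1, ψ = 0 ↦ 2
φ = 1, ψ = 1 ↦ 2
φ = 1, ψ = 2 ↦ 2
φ = 2, ψ = 0 ↦ 2
φ = 2, ψ = 1 ↦ 2
φ = 2, ψ = 2 ↦ 2
Every assignment gives a value ≥ 2.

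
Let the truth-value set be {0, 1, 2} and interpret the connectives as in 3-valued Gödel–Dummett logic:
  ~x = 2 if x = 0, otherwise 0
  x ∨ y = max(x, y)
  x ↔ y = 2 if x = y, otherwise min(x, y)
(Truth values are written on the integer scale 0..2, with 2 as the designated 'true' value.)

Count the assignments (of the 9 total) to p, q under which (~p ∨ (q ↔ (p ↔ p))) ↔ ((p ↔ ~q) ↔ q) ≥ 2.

4

p = 0, q = 0 ↦ 2  ≥
p = 0, q = 1 ↦ 1  <
p = 0, q = 2 ↦ 2  ≥
p = 1, q = 0 ↦ 2  ≥
p = 1, q = 1 ↦ 0  <
p = 1, q = 2 ↦ 0  <
p = 2, q = 0 ↦ 2  ≥
p = 2, q = 1 ↦ 0  <
p = 2, q = 2 ↦ 0  <
So 4 of the 9 assignments meet the threshold.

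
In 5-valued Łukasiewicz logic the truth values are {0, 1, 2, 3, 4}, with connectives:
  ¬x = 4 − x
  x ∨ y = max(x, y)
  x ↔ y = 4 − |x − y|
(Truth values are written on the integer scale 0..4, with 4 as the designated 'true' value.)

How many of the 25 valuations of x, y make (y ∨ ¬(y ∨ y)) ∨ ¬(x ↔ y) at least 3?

value 4: 10 assignments (counts)
value 3: 10 assignments (counts)
value 2: 5 assignments
So 20 of the 25 assignments meet the threshold.

20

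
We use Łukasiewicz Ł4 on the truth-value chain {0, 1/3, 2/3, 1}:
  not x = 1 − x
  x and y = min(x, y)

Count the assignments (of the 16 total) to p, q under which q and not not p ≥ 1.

1

p = 0, q = 0 ↦ 0  <
p = 0, q = 1/3 ↦ 0  <
p = 0, q = 2/3 ↦ 0  <
p = 0, q = 1 ↦ 0  <
p = 1/3, q = 0 ↦ 0  <
p = 1/3, q = 1/3 ↦ 1/3  <
p = 1/3, q = 2/3 ↦ 1/3  <
p = 1/3, q = 1 ↦ 1/3  <
p = 2/3, q = 0 ↦ 0  <
p = 2/3, q = 1/3 ↦ 1/3  <
p = 2/3, q = 2/3 ↦ 2/3  <
p = 2/3, q = 1 ↦ 2/3  <
p = 1, q = 0 ↦ 0  <
p = 1, q = 1/3 ↦ 1/3  <
p = 1, q = 2/3 ↦ 2/3  <
p = 1, q = 1 ↦ 1  ≥
So 1 of the 16 assignments meets the threshold.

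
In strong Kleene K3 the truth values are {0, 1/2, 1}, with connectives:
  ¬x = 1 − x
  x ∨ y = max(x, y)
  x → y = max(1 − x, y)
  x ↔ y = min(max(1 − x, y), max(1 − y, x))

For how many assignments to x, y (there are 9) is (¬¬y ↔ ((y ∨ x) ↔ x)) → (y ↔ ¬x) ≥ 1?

x = 0, y = 0 ↦ 1  ≥
x = 0, y = 1/2 ↦ 1/2  <
x = 0, y = 1 ↦ 1  ≥
x = 1/2, y = 0 ↦ 1/2  <
x = 1/2, y = 1/2 ↦ 1/2  <
x = 1/2, y = 1 ↦ 1/2  <
x = 1, y = 0 ↦ 1  ≥
x = 1, y = 1/2 ↦ 1/2  <
x = 1, y = 1 ↦ 0  <
So 3 of the 9 assignments meet the threshold.

3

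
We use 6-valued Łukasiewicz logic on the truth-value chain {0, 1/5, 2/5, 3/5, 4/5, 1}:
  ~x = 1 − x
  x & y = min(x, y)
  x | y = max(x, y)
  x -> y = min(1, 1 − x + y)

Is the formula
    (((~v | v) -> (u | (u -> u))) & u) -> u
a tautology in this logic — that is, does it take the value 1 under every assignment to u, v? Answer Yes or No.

At u = 1, v = 4/5, for instance:
~v = ~4/5 = 1/5
~v | v = 1/5 | 4/5 = 4/5
u -> u = 1 -> 1 = 1
u | (u -> u) = 1 | 1 = 1
(~v | v) -> (u | (u -> u)) = 4/5 -> 1 = 1
((~v | v) -> (u | (u -> u))) & u = 1 & 1 = 1
(((~v | v) -> (u | (u -> u))) & u) -> u = 1 -> 1 = 1
and checking the remaining 35 assignments likewise gives ≥ 1 in every case.

Yes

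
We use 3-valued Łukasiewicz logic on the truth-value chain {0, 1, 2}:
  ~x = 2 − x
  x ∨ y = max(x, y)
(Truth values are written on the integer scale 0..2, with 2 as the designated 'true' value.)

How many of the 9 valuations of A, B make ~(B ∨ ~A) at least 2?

A = 0, B = 0 ↦ 0  <
A = 0, B = 1 ↦ 0  <
A = 0, B = 2 ↦ 0  <
A = 1, B = 0 ↦ 1  <
A = 1, B = 1 ↦ 1  <
A = 1, B = 2 ↦ 0  <
A = 2, B = 0 ↦ 2  ≥
A = 2, B = 1 ↦ 1  <
A = 2, B = 2 ↦ 0  <
So 1 of the 9 assignments meets the threshold.

1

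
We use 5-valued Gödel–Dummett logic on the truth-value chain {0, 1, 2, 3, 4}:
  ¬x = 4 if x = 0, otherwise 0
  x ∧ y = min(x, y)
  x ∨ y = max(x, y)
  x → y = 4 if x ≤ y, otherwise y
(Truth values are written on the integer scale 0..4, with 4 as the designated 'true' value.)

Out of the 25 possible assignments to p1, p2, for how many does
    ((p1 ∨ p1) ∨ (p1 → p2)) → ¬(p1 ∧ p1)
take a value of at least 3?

5

value 4: 5 assignments (counts)
value 0: 20 assignments
So 5 of the 25 assignments meet the threshold.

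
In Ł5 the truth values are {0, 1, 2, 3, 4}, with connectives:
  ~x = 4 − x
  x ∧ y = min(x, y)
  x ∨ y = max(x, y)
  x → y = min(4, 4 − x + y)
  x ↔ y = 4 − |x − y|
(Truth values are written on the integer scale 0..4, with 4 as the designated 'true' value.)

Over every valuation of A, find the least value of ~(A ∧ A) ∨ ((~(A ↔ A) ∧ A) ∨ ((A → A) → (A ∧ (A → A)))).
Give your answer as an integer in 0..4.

2

Take A = 2:
A ∧ A = 2 ∧ 2 = 2
~(A ∧ A) = ~2 = 2
A ↔ A = 2 ↔ 2 = 4
~(A ↔ A) = ~4 = 0
~(A ↔ A) ∧ A = 0 ∧ 2 = 0
A → A = 2 → 2 = 4
A → A = 2 → 2 = 4
A ∧ (A → A) = 2 ∧ 4 = 2
(A → A) → (A ∧ (A → A)) = 4 → 2 = 2
(~(A ↔ A) ∧ A) ∨ ((A → A) → (A ∧ (A → A))) = 0 ∨ 2 = 2
~(A ∧ A) ∨ ((~(A ↔ A) ∧ A) ∨ ((A → A) → (A ∧ (A → A)))) = 2 ∨ 2 = 2
No assignment yields a value below 2, so this is the minimum.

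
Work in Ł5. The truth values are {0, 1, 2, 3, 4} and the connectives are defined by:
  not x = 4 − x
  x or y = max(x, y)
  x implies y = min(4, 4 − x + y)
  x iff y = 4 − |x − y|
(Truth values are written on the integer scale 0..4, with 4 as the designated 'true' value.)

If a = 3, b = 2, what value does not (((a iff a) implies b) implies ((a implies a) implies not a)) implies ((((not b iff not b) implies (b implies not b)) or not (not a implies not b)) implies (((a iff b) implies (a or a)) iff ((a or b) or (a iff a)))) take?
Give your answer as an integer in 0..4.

a iff a = 3 iff 3 = 4
(a iff a) implies b = 4 implies 2 = 2
a implies a = 3 implies 3 = 4
not a = not 3 = 1
(a implies a) implies not a = 4 implies 1 = 1
((a iff a) implies b) implies ((a implies a) implies not a) = 2 implies 1 = 3
not (((a iff a) implies b) implies ((a implies a) implies not a)) = not 3 = 1
not b = not 2 = 2
not b = not 2 = 2
not b iff not b = 2 iff 2 = 4
not b = not 2 = 2
b implies not b = 2 implies 2 = 4
(not b iff not b) implies (b implies not b) = 4 implies 4 = 4
not a = not 3 = 1
not b = not 2 = 2
not a implies not b = 1 implies 2 = 4
not (not a implies not b) = not 4 = 0
((not b iff not b) implies (b implies not b)) or not (not a implies not b) = 4 or 0 = 4
a iff b = 3 iff 2 = 3
a or a = 3 or 3 = 3
(a iff b) implies (a or a) = 3 implies 3 = 4
a or b = 3 or 2 = 3
a iff a = 3 iff 3 = 4
(a or b) or (a iff a) = 3 or 4 = 4
((a iff b) implies (a or a)) iff ((a or b) or (a iff a)) = 4 iff 4 = 4
(((not b iff not b) implies (b implies not b)) or not (not a implies not b)) implies (((a iff b) implies (a or a)) iff ((a or b) or (a iff a))) = 4 implies 4 = 4
not (((a iff a) implies b) implies ((a implies a) implies not a)) implies ((((not b iff not b) implies (b implies not b)) or not (not a implies not b)) implies (((a iff b) implies (a or a)) iff ((a or b) or (a iff a)))) = 1 implies 4 = 4

4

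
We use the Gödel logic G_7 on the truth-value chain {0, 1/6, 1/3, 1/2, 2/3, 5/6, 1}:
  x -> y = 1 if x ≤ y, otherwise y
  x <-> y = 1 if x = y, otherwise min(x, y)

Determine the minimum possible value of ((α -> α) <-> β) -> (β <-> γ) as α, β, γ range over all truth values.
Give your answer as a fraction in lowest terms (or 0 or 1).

Take α = 0, β = 1/6, γ = 0:
α -> α = 0 -> 0 = 1
(α -> α) <-> β = 1 <-> 1/6 = 1/6
β <-> γ = 1/6 <-> 0 = 0
((α -> α) <-> β) -> (β <-> γ) = 1/6 -> 0 = 0
No assignment yields a value below 0, so this is the minimum.

0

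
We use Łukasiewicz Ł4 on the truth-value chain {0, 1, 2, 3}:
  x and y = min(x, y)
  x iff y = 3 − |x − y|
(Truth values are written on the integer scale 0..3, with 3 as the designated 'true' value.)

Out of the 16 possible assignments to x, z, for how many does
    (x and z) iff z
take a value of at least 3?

x = 0, z = 0 ↦ 3  ≥
x = 0, z = 1 ↦ 2  <
x = 0, z = 2 ↦ 1  <
x = 0, z = 3 ↦ 0  <
x = 1, z = 0 ↦ 3  ≥
x = 1, z = 1 ↦ 3  ≥
x = 1, z = 2 ↦ 2  <
x = 1, z = 3 ↦ 1  <
x = 2, z = 0 ↦ 3  ≥
x = 2, z = 1 ↦ 3  ≥
x = 2, z = 2 ↦ 3  ≥
x = 2, z = 3 ↦ 2  <
x = 3, z = 0 ↦ 3  ≥
x = 3, z = 1 ↦ 3  ≥
x = 3, z = 2 ↦ 3  ≥
x = 3, z = 3 ↦ 3  ≥
So 10 of the 16 assignments meet the threshold.

10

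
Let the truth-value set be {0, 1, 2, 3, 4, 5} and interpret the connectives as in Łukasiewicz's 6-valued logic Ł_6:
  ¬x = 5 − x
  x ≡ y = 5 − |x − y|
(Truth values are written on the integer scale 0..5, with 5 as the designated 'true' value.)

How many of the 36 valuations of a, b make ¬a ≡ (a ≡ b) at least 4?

18

value 5: 8 assignments (counts)
value 4: 10 assignments (counts)
value 3: 7 assignments
value 2: 6 assignments
value 1: 3 assignments
value 0: 2 assignments
So 18 of the 36 assignments meet the threshold.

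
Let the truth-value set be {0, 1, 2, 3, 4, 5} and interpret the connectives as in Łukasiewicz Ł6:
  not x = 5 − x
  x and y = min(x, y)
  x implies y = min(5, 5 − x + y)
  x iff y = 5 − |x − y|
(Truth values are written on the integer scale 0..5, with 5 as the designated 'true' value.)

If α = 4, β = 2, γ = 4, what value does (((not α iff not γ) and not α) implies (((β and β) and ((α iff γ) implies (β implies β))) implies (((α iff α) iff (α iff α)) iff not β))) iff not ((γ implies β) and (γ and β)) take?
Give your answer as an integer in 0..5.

not α = not 4 = 1
not γ = not 4 = 1
not α iff not γ = 1 iff 1 = 5
not α = not 4 = 1
(not α iff not γ) and not α = 5 and 1 = 1
β and β = 2 and 2 = 2
α iff γ = 4 iff 4 = 5
β implies β = 2 implies 2 = 5
(α iff γ) implies (β implies β) = 5 implies 5 = 5
(β and β) and ((α iff γ) implies (β implies β)) = 2 and 5 = 2
α iff α = 4 iff 4 = 5
α iff α = 4 iff 4 = 5
(α iff α) iff (α iff α) = 5 iff 5 = 5
not β = not 2 = 3
((α iff α) iff (α iff α)) iff not β = 5 iff 3 = 3
((β and β) and ((α iff γ) implies (β implies β))) implies (((α iff α) iff (α iff α)) iff not β) = 2 implies 3 = 5
((not α iff not γ) and not α) implies (((β and β) and ((α iff γ) implies (β implies β))) implies (((α iff α) iff (α iff α)) iff not β)) = 1 implies 5 = 5
γ implies β = 4 implies 2 = 3
γ and β = 4 and 2 = 2
(γ implies β) and (γ and β) = 3 and 2 = 2
not ((γ implies β) and (γ and β)) = not 2 = 3
(((not α iff not γ) and not α) implies (((β and β) and ((α iff γ) implies (β implies β))) implies (((α iff α) iff (α iff α)) iff not β))) iff not ((γ implies β) and (γ and β)) = 5 iff 3 = 3

3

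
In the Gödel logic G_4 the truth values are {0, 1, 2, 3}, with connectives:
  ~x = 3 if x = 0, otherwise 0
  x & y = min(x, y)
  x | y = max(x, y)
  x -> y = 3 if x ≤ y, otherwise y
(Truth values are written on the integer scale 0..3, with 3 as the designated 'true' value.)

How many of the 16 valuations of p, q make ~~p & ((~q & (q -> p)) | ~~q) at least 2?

12

p = 0, q = 0 ↦ 0  <
p = 0, q = 1 ↦ 0  <
p = 0, q = 2 ↦ 0  <
p = 0, q = 3 ↦ 0  <
p = 1, q = 0 ↦ 3  ≥
p = 1, q = 1 ↦ 3  ≥
p = 1, q = 2 ↦ 3  ≥
p = 1, q = 3 ↦ 3  ≥
p = 2, q = 0 ↦ 3  ≥
p = 2, q = 1 ↦ 3  ≥
p = 2, q = 2 ↦ 3  ≥
p = 2, q = 3 ↦ 3  ≥
p = 3, q = 0 ↦ 3  ≥
p = 3, q = 1 ↦ 3  ≥
p = 3, q = 2 ↦ 3  ≥
p = 3, q = 3 ↦ 3  ≥
So 12 of the 16 assignments meet the threshold.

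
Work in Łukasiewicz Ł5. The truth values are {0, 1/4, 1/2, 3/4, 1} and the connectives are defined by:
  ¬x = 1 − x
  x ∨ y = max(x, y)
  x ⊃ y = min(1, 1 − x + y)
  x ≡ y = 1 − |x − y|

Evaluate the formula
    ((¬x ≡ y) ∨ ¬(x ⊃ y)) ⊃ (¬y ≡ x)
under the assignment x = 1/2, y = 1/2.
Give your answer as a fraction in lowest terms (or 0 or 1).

1

¬x = ¬1/2 = 1/2
¬x ≡ y = 1/2 ≡ 1/2 = 1
x ⊃ y = 1/2 ⊃ 1/2 = 1
¬(x ⊃ y) = ¬1 = 0
(¬x ≡ y) ∨ ¬(x ⊃ y) = 1 ∨ 0 = 1
¬y = ¬1/2 = 1/2
¬y ≡ x = 1/2 ≡ 1/2 = 1
((¬x ≡ y) ∨ ¬(x ⊃ y)) ⊃ (¬y ≡ x) = 1 ⊃ 1 = 1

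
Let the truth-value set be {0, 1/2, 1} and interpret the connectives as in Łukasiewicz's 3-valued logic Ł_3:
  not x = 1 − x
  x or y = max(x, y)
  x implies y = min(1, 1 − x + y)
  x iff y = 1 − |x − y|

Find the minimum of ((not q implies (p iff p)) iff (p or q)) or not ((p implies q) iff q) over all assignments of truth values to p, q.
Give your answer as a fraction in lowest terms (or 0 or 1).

1/2

Take p = 0, q = 1/2:
not q = not 1/2 = 1/2
p iff p = 0 iff 0 = 1
not q implies (p iff p) = 1/2 implies 1 = 1
p or q = 0 or 1/2 = 1/2
(not q implies (p iff p)) iff (p or q) = 1 iff 1/2 = 1/2
p implies q = 0 implies 1/2 = 1
(p implies q) iff q = 1 iff 1/2 = 1/2
not ((p implies q) iff q) = not 1/2 = 1/2
((not q implies (p iff p)) iff (p or q)) or not ((p implies q) iff q) = 1/2 or 1/2 = 1/2
No assignment yields a value below 1/2, so this is the minimum.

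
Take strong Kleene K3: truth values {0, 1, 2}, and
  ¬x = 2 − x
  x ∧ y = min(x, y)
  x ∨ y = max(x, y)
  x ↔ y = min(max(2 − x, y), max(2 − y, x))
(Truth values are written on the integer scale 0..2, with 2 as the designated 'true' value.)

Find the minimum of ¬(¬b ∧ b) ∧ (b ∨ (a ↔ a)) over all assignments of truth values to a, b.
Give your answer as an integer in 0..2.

1

Take a = 0, b = 1:
¬b = ¬1 = 1
¬b ∧ b = 1 ∧ 1 = 1
¬(¬b ∧ b) = ¬1 = 1
a ↔ a = 0 ↔ 0 = 2
b ∨ (a ↔ a) = 1 ∨ 2 = 2
¬(¬b ∧ b) ∧ (b ∨ (a ↔ a)) = 1 ∧ 2 = 1
No assignment yields a value below 1, so this is the minimum.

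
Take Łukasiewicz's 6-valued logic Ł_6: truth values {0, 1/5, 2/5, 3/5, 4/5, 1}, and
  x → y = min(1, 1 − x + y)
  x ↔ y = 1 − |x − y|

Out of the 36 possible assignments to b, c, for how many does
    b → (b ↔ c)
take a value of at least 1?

27

value 1: 27 assignments (counts)
value 4/5: 3 assignments
value 3/5: 2 assignments
value 2/5: 2 assignments
value 1/5: 1 assignment
value 0: 1 assignment
So 27 of the 36 assignments meet the threshold.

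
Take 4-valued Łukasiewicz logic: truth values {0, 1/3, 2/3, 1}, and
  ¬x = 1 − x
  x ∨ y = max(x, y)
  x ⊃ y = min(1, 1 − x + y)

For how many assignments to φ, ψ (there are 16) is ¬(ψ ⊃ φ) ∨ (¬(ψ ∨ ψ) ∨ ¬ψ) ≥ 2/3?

φ = 0, ψ = 0 ↦ 1  ≥
φ = 0, ψ = 1/3 ↦ 2/3  ≥
φ = 0, ψ = 2/3 ↦ 2/3  ≥
φ = 0, ψ = 1 ↦ 1  ≥
φ = 1/3, ψ = 0 ↦ 1  ≥
φ = 1/3, ψ = 1/3 ↦ 2/3  ≥
φ = 1/3, ψ = 2/3 ↦ 1/3  <
φ = 1/3, ψ = 1 ↦ 2/3  ≥
φ = 2/3, ψ = 0 ↦ 1  ≥
φ = 2/3, ψ = 1/3 ↦ 2/3  ≥
φ = 2/3, ψ = 2/3 ↦ 1/3  <
φ = 2/3, ψ = 1 ↦ 1/3  <
φ = 1, ψ = 0 ↦ 1  ≥
φ = 1, ψ = 1/3 ↦ 2/3  ≥
φ = 1, ψ = 2/3 ↦ 1/3  <
φ = 1, ψ = 1 ↦ 0  <
So 11 of the 16 assignments meet the threshold.

11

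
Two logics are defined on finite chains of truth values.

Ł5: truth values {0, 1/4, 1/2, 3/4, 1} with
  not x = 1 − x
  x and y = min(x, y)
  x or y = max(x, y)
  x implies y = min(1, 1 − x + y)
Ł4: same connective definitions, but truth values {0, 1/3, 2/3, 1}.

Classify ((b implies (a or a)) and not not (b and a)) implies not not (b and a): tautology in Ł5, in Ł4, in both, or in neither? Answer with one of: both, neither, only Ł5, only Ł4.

In Ł5: every assignment gives 1 — tautology.
In Ł4: every assignment gives 1 — tautology.

both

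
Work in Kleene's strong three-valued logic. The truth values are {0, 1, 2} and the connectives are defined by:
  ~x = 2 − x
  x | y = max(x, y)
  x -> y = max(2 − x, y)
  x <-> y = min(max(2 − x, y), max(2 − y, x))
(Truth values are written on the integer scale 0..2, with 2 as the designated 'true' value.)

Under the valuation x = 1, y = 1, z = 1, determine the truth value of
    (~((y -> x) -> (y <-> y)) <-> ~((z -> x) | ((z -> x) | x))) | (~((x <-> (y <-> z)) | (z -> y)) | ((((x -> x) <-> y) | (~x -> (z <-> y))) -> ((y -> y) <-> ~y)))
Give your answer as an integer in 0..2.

y -> x = 1 -> 1 = 1
y <-> y = 1 <-> 1 = 1
(y -> x) -> (y <-> y) = 1 -> 1 = 1
~((y -> x) -> (y <-> y)) = ~1 = 1
z -> x = 1 -> 1 = 1
z -> x = 1 -> 1 = 1
(z -> x) | x = 1 | 1 = 1
(z -> x) | ((z -> x) | x) = 1 | 1 = 1
~((z -> x) | ((z -> x) | x)) = ~1 = 1
~((y -> x) -> (y <-> y)) <-> ~((z -> x) | ((z -> x) | x)) = 1 <-> 1 = 1
y <-> z = 1 <-> 1 = 1
x <-> (y <-> z) = 1 <-> 1 = 1
z -> y = 1 -> 1 = 1
(x <-> (y <-> z)) | (z -> y) = 1 | 1 = 1
~((x <-> (y <-> z)) | (z -> y)) = ~1 = 1
x -> x = 1 -> 1 = 1
(x -> x) <-> y = 1 <-> 1 = 1
~x = ~1 = 1
z <-> y = 1 <-> 1 = 1
~x -> (z <-> y) = 1 -> 1 = 1
((x -> x) <-> y) | (~x -> (z <-> y)) = 1 | 1 = 1
y -> y = 1 -> 1 = 1
~y = ~1 = 1
(y -> y) <-> ~y = 1 <-> 1 = 1
(((x -> x) <-> y) | (~x -> (z <-> y))) -> ((y -> y) <-> ~y) = 1 -> 1 = 1
~((x <-> (y <-> z)) | (z -> y)) | ((((x -> x) <-> y) | (~x -> (z <-> y))) -> ((y -> y) <-> ~y)) = 1 | 1 = 1
(~((y -> x) -> (y <-> y)) <-> ~((z -> x) | ((z -> x) | x))) | (~((x <-> (y <-> z)) | (z -> y)) | ((((x -> x) <-> y) | (~x -> (z <-> y))) -> ((y -> y) <-> ~y))) = 1 | 1 = 1

1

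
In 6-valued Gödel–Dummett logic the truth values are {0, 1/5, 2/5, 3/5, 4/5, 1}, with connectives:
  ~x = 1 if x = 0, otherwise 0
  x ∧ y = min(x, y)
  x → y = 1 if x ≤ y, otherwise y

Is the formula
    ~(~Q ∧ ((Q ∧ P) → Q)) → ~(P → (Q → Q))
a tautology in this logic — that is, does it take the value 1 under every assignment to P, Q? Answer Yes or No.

Counterexample: take P = 0, Q = 1/5.
~Q = ~1/5 = 0
Q ∧ P = 1/5 ∧ 0 = 0
(Q ∧ P) → Q = 0 → 1/5 = 1
~Q ∧ ((Q ∧ P) → Q) = 0 ∧ 1 = 0
~(~Q ∧ ((Q ∧ P) → Q)) = ~0 = 1
Q → Q = 1/5 → 1/5 = 1
P → (Q → Q) = 0 → 1 = 1
~(P → (Q → Q)) = ~1 = 0
~(~Q ∧ ((Q ∧ P) → Q)) → ~(P → (Q → Q)) = 1 → 0 = 0
This gives 0 ≠ 1.

No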